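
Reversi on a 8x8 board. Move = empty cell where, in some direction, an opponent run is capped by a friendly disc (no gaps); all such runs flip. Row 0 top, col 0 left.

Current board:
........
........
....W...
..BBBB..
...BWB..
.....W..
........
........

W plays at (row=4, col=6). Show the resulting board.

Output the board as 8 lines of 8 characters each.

Place W at (4,6); scan 8 dirs for brackets.
Dir NW: opp run (3,5) capped by W -> flip
Dir N: first cell '.' (not opp) -> no flip
Dir NE: first cell '.' (not opp) -> no flip
Dir W: opp run (4,5) capped by W -> flip
Dir E: first cell '.' (not opp) -> no flip
Dir SW: first cell 'W' (not opp) -> no flip
Dir S: first cell '.' (not opp) -> no flip
Dir SE: first cell '.' (not opp) -> no flip
All flips: (3,5) (4,5)

Answer: ........
........
....W...
..BBBW..
...BWWW.
.....W..
........
........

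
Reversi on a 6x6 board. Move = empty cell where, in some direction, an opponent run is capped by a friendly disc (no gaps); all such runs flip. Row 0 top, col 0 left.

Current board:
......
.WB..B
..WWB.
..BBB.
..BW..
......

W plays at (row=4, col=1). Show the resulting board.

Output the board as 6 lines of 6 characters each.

Place W at (4,1); scan 8 dirs for brackets.
Dir NW: first cell '.' (not opp) -> no flip
Dir N: first cell '.' (not opp) -> no flip
Dir NE: opp run (3,2) capped by W -> flip
Dir W: first cell '.' (not opp) -> no flip
Dir E: opp run (4,2) capped by W -> flip
Dir SW: first cell '.' (not opp) -> no flip
Dir S: first cell '.' (not opp) -> no flip
Dir SE: first cell '.' (not opp) -> no flip
All flips: (3,2) (4,2)

Answer: ......
.WB..B
..WWB.
..WBB.
.WWW..
......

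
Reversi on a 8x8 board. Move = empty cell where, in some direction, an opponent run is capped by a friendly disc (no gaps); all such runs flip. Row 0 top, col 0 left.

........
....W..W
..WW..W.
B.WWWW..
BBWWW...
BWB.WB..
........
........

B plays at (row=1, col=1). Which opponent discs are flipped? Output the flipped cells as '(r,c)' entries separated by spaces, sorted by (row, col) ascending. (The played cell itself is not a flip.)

Answer: (2,2) (3,3) (4,4)

Derivation:
Dir NW: first cell '.' (not opp) -> no flip
Dir N: first cell '.' (not opp) -> no flip
Dir NE: first cell '.' (not opp) -> no flip
Dir W: first cell '.' (not opp) -> no flip
Dir E: first cell '.' (not opp) -> no flip
Dir SW: first cell '.' (not opp) -> no flip
Dir S: first cell '.' (not opp) -> no flip
Dir SE: opp run (2,2) (3,3) (4,4) capped by B -> flip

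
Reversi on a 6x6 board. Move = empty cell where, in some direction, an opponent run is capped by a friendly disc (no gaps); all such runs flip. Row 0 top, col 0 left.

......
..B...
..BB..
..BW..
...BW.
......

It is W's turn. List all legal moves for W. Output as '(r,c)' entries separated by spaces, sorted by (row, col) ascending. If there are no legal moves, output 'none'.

Answer: (1,1) (1,3) (3,1) (4,2) (5,3)

Derivation:
(0,1): no bracket -> illegal
(0,2): no bracket -> illegal
(0,3): no bracket -> illegal
(1,1): flips 1 -> legal
(1,3): flips 1 -> legal
(1,4): no bracket -> illegal
(2,1): no bracket -> illegal
(2,4): no bracket -> illegal
(3,1): flips 1 -> legal
(3,4): no bracket -> illegal
(4,1): no bracket -> illegal
(4,2): flips 1 -> legal
(5,2): no bracket -> illegal
(5,3): flips 1 -> legal
(5,4): no bracket -> illegal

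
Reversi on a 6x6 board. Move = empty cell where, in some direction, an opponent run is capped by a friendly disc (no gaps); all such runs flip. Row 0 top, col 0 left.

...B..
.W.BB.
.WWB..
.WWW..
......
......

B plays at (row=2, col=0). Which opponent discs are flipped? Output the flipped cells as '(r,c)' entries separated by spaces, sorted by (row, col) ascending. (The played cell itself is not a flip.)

Answer: (2,1) (2,2)

Derivation:
Dir NW: edge -> no flip
Dir N: first cell '.' (not opp) -> no flip
Dir NE: opp run (1,1), next='.' -> no flip
Dir W: edge -> no flip
Dir E: opp run (2,1) (2,2) capped by B -> flip
Dir SW: edge -> no flip
Dir S: first cell '.' (not opp) -> no flip
Dir SE: opp run (3,1), next='.' -> no flip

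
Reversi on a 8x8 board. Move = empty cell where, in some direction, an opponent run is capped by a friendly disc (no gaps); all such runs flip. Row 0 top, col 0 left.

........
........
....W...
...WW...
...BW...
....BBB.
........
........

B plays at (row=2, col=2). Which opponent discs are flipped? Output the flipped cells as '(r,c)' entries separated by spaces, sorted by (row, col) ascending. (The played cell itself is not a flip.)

Answer: (3,3) (4,4)

Derivation:
Dir NW: first cell '.' (not opp) -> no flip
Dir N: first cell '.' (not opp) -> no flip
Dir NE: first cell '.' (not opp) -> no flip
Dir W: first cell '.' (not opp) -> no flip
Dir E: first cell '.' (not opp) -> no flip
Dir SW: first cell '.' (not opp) -> no flip
Dir S: first cell '.' (not opp) -> no flip
Dir SE: opp run (3,3) (4,4) capped by B -> flip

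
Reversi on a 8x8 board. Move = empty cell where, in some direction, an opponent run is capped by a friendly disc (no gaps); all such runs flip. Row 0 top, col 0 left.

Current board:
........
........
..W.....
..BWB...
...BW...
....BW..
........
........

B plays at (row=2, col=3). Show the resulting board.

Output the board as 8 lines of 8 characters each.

Answer: ........
........
..WB....
..BBB...
...BW...
....BW..
........
........

Derivation:
Place B at (2,3); scan 8 dirs for brackets.
Dir NW: first cell '.' (not opp) -> no flip
Dir N: first cell '.' (not opp) -> no flip
Dir NE: first cell '.' (not opp) -> no flip
Dir W: opp run (2,2), next='.' -> no flip
Dir E: first cell '.' (not opp) -> no flip
Dir SW: first cell 'B' (not opp) -> no flip
Dir S: opp run (3,3) capped by B -> flip
Dir SE: first cell 'B' (not opp) -> no flip
All flips: (3,3)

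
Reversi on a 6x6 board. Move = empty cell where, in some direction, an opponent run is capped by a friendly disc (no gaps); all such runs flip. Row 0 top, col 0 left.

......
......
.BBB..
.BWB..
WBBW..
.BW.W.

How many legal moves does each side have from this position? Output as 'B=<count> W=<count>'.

-- B to move --
(3,0): no bracket -> illegal
(3,4): no bracket -> illegal
(4,4): flips 1 -> legal
(4,5): no bracket -> illegal
(5,0): no bracket -> illegal
(5,3): flips 2 -> legal
(5,5): no bracket -> illegal
B mobility = 2
-- W to move --
(1,0): flips 1 -> legal
(1,1): no bracket -> illegal
(1,2): flips 1 -> legal
(1,3): flips 4 -> legal
(1,4): flips 1 -> legal
(2,0): no bracket -> illegal
(2,4): no bracket -> illegal
(3,0): flips 2 -> legal
(3,4): flips 1 -> legal
(4,4): no bracket -> illegal
(5,0): flips 2 -> legal
(5,3): no bracket -> illegal
W mobility = 7

Answer: B=2 W=7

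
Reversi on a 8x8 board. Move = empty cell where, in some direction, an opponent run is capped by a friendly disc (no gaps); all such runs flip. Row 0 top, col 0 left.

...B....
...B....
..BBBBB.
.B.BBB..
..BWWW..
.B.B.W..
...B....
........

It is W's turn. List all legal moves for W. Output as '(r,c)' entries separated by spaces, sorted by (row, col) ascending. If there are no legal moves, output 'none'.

(0,2): no bracket -> illegal
(0,4): no bracket -> illegal
(1,1): flips 2 -> legal
(1,2): flips 2 -> legal
(1,4): flips 2 -> legal
(1,5): flips 2 -> legal
(1,6): flips 2 -> legal
(1,7): flips 2 -> legal
(2,0): no bracket -> illegal
(2,1): no bracket -> illegal
(2,7): no bracket -> illegal
(3,0): no bracket -> illegal
(3,2): no bracket -> illegal
(3,6): no bracket -> illegal
(3,7): no bracket -> illegal
(4,0): no bracket -> illegal
(4,1): flips 1 -> legal
(4,6): no bracket -> illegal
(5,0): no bracket -> illegal
(5,2): no bracket -> illegal
(5,4): no bracket -> illegal
(6,0): no bracket -> illegal
(6,1): no bracket -> illegal
(6,2): flips 1 -> legal
(6,4): no bracket -> illegal
(7,2): no bracket -> illegal
(7,3): flips 2 -> legal
(7,4): no bracket -> illegal

Answer: (1,1) (1,2) (1,4) (1,5) (1,6) (1,7) (4,1) (6,2) (7,3)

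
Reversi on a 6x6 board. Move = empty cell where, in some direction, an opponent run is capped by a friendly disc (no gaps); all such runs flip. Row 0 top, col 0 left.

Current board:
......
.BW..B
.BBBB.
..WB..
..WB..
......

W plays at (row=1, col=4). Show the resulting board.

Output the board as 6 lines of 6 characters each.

Answer: ......
.BW.WB
.BBWB.
..WB..
..WB..
......

Derivation:
Place W at (1,4); scan 8 dirs for brackets.
Dir NW: first cell '.' (not opp) -> no flip
Dir N: first cell '.' (not opp) -> no flip
Dir NE: first cell '.' (not opp) -> no flip
Dir W: first cell '.' (not opp) -> no flip
Dir E: opp run (1,5), next=edge -> no flip
Dir SW: opp run (2,3) capped by W -> flip
Dir S: opp run (2,4), next='.' -> no flip
Dir SE: first cell '.' (not opp) -> no flip
All flips: (2,3)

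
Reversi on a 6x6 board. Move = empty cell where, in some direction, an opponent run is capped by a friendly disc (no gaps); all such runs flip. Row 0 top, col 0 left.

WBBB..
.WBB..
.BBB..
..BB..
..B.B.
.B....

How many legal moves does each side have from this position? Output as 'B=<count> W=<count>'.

-- B to move --
(1,0): flips 1 -> legal
(2,0): flips 1 -> legal
B mobility = 2
-- W to move --
(0,4): flips 3 -> legal
(1,0): no bracket -> illegal
(1,4): flips 2 -> legal
(2,0): no bracket -> illegal
(2,4): no bracket -> illegal
(3,0): no bracket -> illegal
(3,1): flips 1 -> legal
(3,4): no bracket -> illegal
(3,5): no bracket -> illegal
(4,0): no bracket -> illegal
(4,1): no bracket -> illegal
(4,3): no bracket -> illegal
(4,5): no bracket -> illegal
(5,0): no bracket -> illegal
(5,2): no bracket -> illegal
(5,3): no bracket -> illegal
(5,4): no bracket -> illegal
(5,5): flips 3 -> legal
W mobility = 4

Answer: B=2 W=4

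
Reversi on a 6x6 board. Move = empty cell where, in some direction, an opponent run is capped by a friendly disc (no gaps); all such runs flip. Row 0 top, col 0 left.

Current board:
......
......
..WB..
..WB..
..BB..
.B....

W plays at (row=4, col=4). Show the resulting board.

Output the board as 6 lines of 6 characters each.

Answer: ......
......
..WB..
..WW..
..BBW.
.B....

Derivation:
Place W at (4,4); scan 8 dirs for brackets.
Dir NW: opp run (3,3) capped by W -> flip
Dir N: first cell '.' (not opp) -> no flip
Dir NE: first cell '.' (not opp) -> no flip
Dir W: opp run (4,3) (4,2), next='.' -> no flip
Dir E: first cell '.' (not opp) -> no flip
Dir SW: first cell '.' (not opp) -> no flip
Dir S: first cell '.' (not opp) -> no flip
Dir SE: first cell '.' (not opp) -> no flip
All flips: (3,3)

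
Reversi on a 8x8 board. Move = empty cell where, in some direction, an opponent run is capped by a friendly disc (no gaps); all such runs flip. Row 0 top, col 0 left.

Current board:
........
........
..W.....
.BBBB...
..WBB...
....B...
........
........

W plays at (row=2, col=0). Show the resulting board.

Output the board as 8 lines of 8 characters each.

Place W at (2,0); scan 8 dirs for brackets.
Dir NW: edge -> no flip
Dir N: first cell '.' (not opp) -> no flip
Dir NE: first cell '.' (not opp) -> no flip
Dir W: edge -> no flip
Dir E: first cell '.' (not opp) -> no flip
Dir SW: edge -> no flip
Dir S: first cell '.' (not opp) -> no flip
Dir SE: opp run (3,1) capped by W -> flip
All flips: (3,1)

Answer: ........
........
W.W.....
.WBBB...
..WBB...
....B...
........
........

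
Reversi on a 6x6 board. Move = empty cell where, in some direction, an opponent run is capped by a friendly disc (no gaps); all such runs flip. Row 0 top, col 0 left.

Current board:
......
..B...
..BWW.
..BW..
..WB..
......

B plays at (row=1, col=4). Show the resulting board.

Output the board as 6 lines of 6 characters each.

Place B at (1,4); scan 8 dirs for brackets.
Dir NW: first cell '.' (not opp) -> no flip
Dir N: first cell '.' (not opp) -> no flip
Dir NE: first cell '.' (not opp) -> no flip
Dir W: first cell '.' (not opp) -> no flip
Dir E: first cell '.' (not opp) -> no flip
Dir SW: opp run (2,3) capped by B -> flip
Dir S: opp run (2,4), next='.' -> no flip
Dir SE: first cell '.' (not opp) -> no flip
All flips: (2,3)

Answer: ......
..B.B.
..BBW.
..BW..
..WB..
......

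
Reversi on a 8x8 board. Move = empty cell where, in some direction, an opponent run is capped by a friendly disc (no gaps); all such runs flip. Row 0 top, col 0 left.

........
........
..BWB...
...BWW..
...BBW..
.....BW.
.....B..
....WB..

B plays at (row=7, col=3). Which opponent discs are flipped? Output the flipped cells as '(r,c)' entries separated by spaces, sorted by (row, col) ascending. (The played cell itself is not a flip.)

Dir NW: first cell '.' (not opp) -> no flip
Dir N: first cell '.' (not opp) -> no flip
Dir NE: first cell '.' (not opp) -> no flip
Dir W: first cell '.' (not opp) -> no flip
Dir E: opp run (7,4) capped by B -> flip
Dir SW: edge -> no flip
Dir S: edge -> no flip
Dir SE: edge -> no flip

Answer: (7,4)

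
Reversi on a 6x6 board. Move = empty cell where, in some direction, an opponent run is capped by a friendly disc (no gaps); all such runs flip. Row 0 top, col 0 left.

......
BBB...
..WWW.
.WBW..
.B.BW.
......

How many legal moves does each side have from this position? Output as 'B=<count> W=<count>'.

-- B to move --
(1,3): flips 2 -> legal
(1,4): flips 1 -> legal
(1,5): no bracket -> illegal
(2,0): no bracket -> illegal
(2,1): flips 1 -> legal
(2,5): no bracket -> illegal
(3,0): flips 1 -> legal
(3,4): flips 2 -> legal
(3,5): no bracket -> illegal
(4,0): no bracket -> illegal
(4,2): no bracket -> illegal
(4,5): flips 1 -> legal
(5,3): no bracket -> illegal
(5,4): no bracket -> illegal
(5,5): flips 3 -> legal
B mobility = 7
-- W to move --
(0,0): flips 1 -> legal
(0,1): flips 1 -> legal
(0,2): flips 1 -> legal
(0,3): no bracket -> illegal
(1,3): no bracket -> illegal
(2,0): no bracket -> illegal
(2,1): no bracket -> illegal
(3,0): no bracket -> illegal
(3,4): no bracket -> illegal
(4,0): no bracket -> illegal
(4,2): flips 2 -> legal
(5,0): flips 2 -> legal
(5,1): flips 1 -> legal
(5,2): no bracket -> illegal
(5,3): flips 1 -> legal
(5,4): no bracket -> illegal
W mobility = 7

Answer: B=7 W=7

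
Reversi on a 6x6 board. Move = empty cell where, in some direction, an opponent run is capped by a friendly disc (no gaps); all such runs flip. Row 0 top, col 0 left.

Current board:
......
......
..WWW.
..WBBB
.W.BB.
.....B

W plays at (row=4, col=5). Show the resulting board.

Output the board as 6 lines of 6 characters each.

Place W at (4,5); scan 8 dirs for brackets.
Dir NW: opp run (3,4) capped by W -> flip
Dir N: opp run (3,5), next='.' -> no flip
Dir NE: edge -> no flip
Dir W: opp run (4,4) (4,3), next='.' -> no flip
Dir E: edge -> no flip
Dir SW: first cell '.' (not opp) -> no flip
Dir S: opp run (5,5), next=edge -> no flip
Dir SE: edge -> no flip
All flips: (3,4)

Answer: ......
......
..WWW.
..WBWB
.W.BBW
.....B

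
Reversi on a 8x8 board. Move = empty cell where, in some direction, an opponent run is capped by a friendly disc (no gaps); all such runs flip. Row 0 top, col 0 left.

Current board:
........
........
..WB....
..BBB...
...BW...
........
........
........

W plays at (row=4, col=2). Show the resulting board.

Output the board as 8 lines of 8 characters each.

Answer: ........
........
..WB....
..WBB...
..WWW...
........
........
........

Derivation:
Place W at (4,2); scan 8 dirs for brackets.
Dir NW: first cell '.' (not opp) -> no flip
Dir N: opp run (3,2) capped by W -> flip
Dir NE: opp run (3,3), next='.' -> no flip
Dir W: first cell '.' (not opp) -> no flip
Dir E: opp run (4,3) capped by W -> flip
Dir SW: first cell '.' (not opp) -> no flip
Dir S: first cell '.' (not opp) -> no flip
Dir SE: first cell '.' (not opp) -> no flip
All flips: (3,2) (4,3)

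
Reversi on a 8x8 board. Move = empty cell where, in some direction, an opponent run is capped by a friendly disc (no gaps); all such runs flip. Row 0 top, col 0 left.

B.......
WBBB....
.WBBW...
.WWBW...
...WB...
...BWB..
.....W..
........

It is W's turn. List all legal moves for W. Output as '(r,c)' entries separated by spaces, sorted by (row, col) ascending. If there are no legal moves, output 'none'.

(0,1): flips 3 -> legal
(0,2): flips 3 -> legal
(0,3): flips 4 -> legal
(0,4): flips 2 -> legal
(1,4): flips 4 -> legal
(2,0): no bracket -> illegal
(3,5): no bracket -> illegal
(4,2): flips 1 -> legal
(4,5): flips 2 -> legal
(4,6): no bracket -> illegal
(5,2): flips 1 -> legal
(5,6): flips 1 -> legal
(6,2): no bracket -> illegal
(6,3): flips 1 -> legal
(6,4): no bracket -> illegal
(6,6): no bracket -> illegal

Answer: (0,1) (0,2) (0,3) (0,4) (1,4) (4,2) (4,5) (5,2) (5,6) (6,3)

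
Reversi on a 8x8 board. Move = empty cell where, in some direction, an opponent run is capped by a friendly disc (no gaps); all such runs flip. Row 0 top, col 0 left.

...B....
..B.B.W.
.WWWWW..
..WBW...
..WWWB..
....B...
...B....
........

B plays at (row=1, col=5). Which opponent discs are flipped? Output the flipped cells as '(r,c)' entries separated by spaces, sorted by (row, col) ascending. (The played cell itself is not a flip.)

Answer: (2,4)

Derivation:
Dir NW: first cell '.' (not opp) -> no flip
Dir N: first cell '.' (not opp) -> no flip
Dir NE: first cell '.' (not opp) -> no flip
Dir W: first cell 'B' (not opp) -> no flip
Dir E: opp run (1,6), next='.' -> no flip
Dir SW: opp run (2,4) capped by B -> flip
Dir S: opp run (2,5), next='.' -> no flip
Dir SE: first cell '.' (not opp) -> no flip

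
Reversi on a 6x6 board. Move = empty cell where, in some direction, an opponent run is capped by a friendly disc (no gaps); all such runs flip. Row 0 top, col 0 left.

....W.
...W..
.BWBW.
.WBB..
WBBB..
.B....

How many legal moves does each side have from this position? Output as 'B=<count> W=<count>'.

Answer: B=7 W=6

Derivation:
-- B to move --
(0,2): no bracket -> illegal
(0,3): flips 1 -> legal
(0,5): no bracket -> illegal
(1,1): flips 1 -> legal
(1,2): flips 1 -> legal
(1,4): no bracket -> illegal
(1,5): flips 1 -> legal
(2,0): flips 1 -> legal
(2,5): flips 1 -> legal
(3,0): flips 1 -> legal
(3,4): no bracket -> illegal
(3,5): no bracket -> illegal
(5,0): no bracket -> illegal
B mobility = 7
-- W to move --
(1,0): no bracket -> illegal
(1,1): flips 1 -> legal
(1,2): no bracket -> illegal
(1,4): no bracket -> illegal
(2,0): flips 1 -> legal
(3,0): no bracket -> illegal
(3,4): flips 2 -> legal
(4,4): flips 4 -> legal
(5,0): no bracket -> illegal
(5,2): flips 2 -> legal
(5,3): flips 4 -> legal
(5,4): no bracket -> illegal
W mobility = 6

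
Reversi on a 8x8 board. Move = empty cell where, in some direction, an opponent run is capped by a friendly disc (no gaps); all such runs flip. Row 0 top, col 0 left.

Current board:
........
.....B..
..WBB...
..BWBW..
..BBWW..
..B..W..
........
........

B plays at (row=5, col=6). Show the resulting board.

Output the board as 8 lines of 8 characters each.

Place B at (5,6); scan 8 dirs for brackets.
Dir NW: opp run (4,5) capped by B -> flip
Dir N: first cell '.' (not opp) -> no flip
Dir NE: first cell '.' (not opp) -> no flip
Dir W: opp run (5,5), next='.' -> no flip
Dir E: first cell '.' (not opp) -> no flip
Dir SW: first cell '.' (not opp) -> no flip
Dir S: first cell '.' (not opp) -> no flip
Dir SE: first cell '.' (not opp) -> no flip
All flips: (4,5)

Answer: ........
.....B..
..WBB...
..BWBW..
..BBWB..
..B..WB.
........
........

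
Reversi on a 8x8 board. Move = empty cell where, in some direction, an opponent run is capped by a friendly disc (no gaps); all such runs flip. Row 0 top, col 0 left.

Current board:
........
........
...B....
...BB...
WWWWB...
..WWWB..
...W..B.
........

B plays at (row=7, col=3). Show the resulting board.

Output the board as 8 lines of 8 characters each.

Answer: ........
........
...B....
...BB...
WWWBB...
..WBWB..
...B..B.
...B....

Derivation:
Place B at (7,3); scan 8 dirs for brackets.
Dir NW: first cell '.' (not opp) -> no flip
Dir N: opp run (6,3) (5,3) (4,3) capped by B -> flip
Dir NE: first cell '.' (not opp) -> no flip
Dir W: first cell '.' (not opp) -> no flip
Dir E: first cell '.' (not opp) -> no flip
Dir SW: edge -> no flip
Dir S: edge -> no flip
Dir SE: edge -> no flip
All flips: (4,3) (5,3) (6,3)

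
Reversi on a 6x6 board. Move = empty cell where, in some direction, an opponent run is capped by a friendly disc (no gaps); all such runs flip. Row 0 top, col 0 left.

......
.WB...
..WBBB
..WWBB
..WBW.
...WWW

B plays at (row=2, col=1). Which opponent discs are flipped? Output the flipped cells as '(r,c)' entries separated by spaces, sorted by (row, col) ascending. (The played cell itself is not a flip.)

Answer: (2,2) (3,2)

Derivation:
Dir NW: first cell '.' (not opp) -> no flip
Dir N: opp run (1,1), next='.' -> no flip
Dir NE: first cell 'B' (not opp) -> no flip
Dir W: first cell '.' (not opp) -> no flip
Dir E: opp run (2,2) capped by B -> flip
Dir SW: first cell '.' (not opp) -> no flip
Dir S: first cell '.' (not opp) -> no flip
Dir SE: opp run (3,2) capped by B -> flip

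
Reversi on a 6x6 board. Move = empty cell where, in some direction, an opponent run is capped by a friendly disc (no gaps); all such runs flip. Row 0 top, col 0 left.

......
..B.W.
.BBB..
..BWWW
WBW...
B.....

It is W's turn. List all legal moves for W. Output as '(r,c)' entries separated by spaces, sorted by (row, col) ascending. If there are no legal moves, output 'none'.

(0,1): flips 2 -> legal
(0,2): flips 3 -> legal
(0,3): no bracket -> illegal
(1,0): no bracket -> illegal
(1,1): flips 1 -> legal
(1,3): flips 1 -> legal
(2,0): no bracket -> illegal
(2,4): no bracket -> illegal
(3,0): no bracket -> illegal
(3,1): flips 1 -> legal
(4,3): no bracket -> illegal
(5,1): no bracket -> illegal
(5,2): no bracket -> illegal

Answer: (0,1) (0,2) (1,1) (1,3) (3,1)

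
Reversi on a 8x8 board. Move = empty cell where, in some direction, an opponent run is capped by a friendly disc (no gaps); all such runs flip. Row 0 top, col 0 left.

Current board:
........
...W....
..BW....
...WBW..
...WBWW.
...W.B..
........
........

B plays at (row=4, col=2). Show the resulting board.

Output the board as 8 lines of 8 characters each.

Place B at (4,2); scan 8 dirs for brackets.
Dir NW: first cell '.' (not opp) -> no flip
Dir N: first cell '.' (not opp) -> no flip
Dir NE: opp run (3,3), next='.' -> no flip
Dir W: first cell '.' (not opp) -> no flip
Dir E: opp run (4,3) capped by B -> flip
Dir SW: first cell '.' (not opp) -> no flip
Dir S: first cell '.' (not opp) -> no flip
Dir SE: opp run (5,3), next='.' -> no flip
All flips: (4,3)

Answer: ........
...W....
..BW....
...WBW..
..BBBWW.
...W.B..
........
........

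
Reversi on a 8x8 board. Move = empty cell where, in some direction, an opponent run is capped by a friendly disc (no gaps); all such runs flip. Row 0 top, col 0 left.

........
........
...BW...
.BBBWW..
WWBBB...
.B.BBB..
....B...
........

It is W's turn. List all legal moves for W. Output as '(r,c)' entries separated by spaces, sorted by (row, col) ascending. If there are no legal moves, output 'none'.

Answer: (1,2) (1,4) (2,1) (2,2) (3,0) (4,5) (5,2) (6,0) (6,1) (6,2) (7,4)

Derivation:
(1,2): flips 1 -> legal
(1,3): no bracket -> illegal
(1,4): flips 2 -> legal
(2,0): no bracket -> illegal
(2,1): flips 1 -> legal
(2,2): flips 2 -> legal
(3,0): flips 3 -> legal
(4,5): flips 3 -> legal
(4,6): no bracket -> illegal
(5,0): no bracket -> illegal
(5,2): flips 1 -> legal
(5,6): no bracket -> illegal
(6,0): flips 3 -> legal
(6,1): flips 1 -> legal
(6,2): flips 3 -> legal
(6,3): no bracket -> illegal
(6,5): no bracket -> illegal
(6,6): no bracket -> illegal
(7,3): no bracket -> illegal
(7,4): flips 3 -> legal
(7,5): no bracket -> illegal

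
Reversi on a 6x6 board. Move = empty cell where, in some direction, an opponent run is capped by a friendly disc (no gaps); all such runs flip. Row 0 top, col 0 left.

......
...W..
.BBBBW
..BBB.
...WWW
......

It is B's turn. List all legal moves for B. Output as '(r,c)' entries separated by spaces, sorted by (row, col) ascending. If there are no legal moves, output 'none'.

(0,2): flips 1 -> legal
(0,3): flips 1 -> legal
(0,4): flips 1 -> legal
(1,2): no bracket -> illegal
(1,4): no bracket -> illegal
(1,5): no bracket -> illegal
(3,5): no bracket -> illegal
(4,2): no bracket -> illegal
(5,2): flips 1 -> legal
(5,3): flips 1 -> legal
(5,4): flips 2 -> legal
(5,5): flips 1 -> legal

Answer: (0,2) (0,3) (0,4) (5,2) (5,3) (5,4) (5,5)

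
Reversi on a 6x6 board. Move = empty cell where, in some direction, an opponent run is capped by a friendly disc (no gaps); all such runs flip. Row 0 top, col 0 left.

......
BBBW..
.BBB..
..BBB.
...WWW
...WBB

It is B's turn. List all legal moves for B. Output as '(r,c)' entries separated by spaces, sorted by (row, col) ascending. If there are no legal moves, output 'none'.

(0,2): no bracket -> illegal
(0,3): flips 1 -> legal
(0,4): flips 1 -> legal
(1,4): flips 1 -> legal
(2,4): no bracket -> illegal
(3,5): flips 1 -> legal
(4,2): no bracket -> illegal
(5,2): flips 2 -> legal

Answer: (0,3) (0,4) (1,4) (3,5) (5,2)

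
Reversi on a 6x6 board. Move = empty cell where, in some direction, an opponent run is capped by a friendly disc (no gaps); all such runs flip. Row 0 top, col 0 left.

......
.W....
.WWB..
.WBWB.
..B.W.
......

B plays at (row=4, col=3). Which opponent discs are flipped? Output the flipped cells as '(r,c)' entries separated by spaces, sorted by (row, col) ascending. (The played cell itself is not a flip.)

Answer: (3,3)

Derivation:
Dir NW: first cell 'B' (not opp) -> no flip
Dir N: opp run (3,3) capped by B -> flip
Dir NE: first cell 'B' (not opp) -> no flip
Dir W: first cell 'B' (not opp) -> no flip
Dir E: opp run (4,4), next='.' -> no flip
Dir SW: first cell '.' (not opp) -> no flip
Dir S: first cell '.' (not opp) -> no flip
Dir SE: first cell '.' (not opp) -> no flip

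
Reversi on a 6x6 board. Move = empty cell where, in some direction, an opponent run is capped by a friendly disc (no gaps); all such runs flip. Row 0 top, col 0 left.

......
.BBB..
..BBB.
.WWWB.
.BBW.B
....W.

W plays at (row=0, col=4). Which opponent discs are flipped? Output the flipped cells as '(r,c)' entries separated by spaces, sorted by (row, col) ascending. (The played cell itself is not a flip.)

Answer: (1,3) (2,2)

Derivation:
Dir NW: edge -> no flip
Dir N: edge -> no flip
Dir NE: edge -> no flip
Dir W: first cell '.' (not opp) -> no flip
Dir E: first cell '.' (not opp) -> no flip
Dir SW: opp run (1,3) (2,2) capped by W -> flip
Dir S: first cell '.' (not opp) -> no flip
Dir SE: first cell '.' (not opp) -> no flip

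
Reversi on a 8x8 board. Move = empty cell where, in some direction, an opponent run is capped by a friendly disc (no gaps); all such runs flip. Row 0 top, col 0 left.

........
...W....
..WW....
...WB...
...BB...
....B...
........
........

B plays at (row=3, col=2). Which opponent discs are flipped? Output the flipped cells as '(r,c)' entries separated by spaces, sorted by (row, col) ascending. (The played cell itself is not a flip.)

Answer: (3,3)

Derivation:
Dir NW: first cell '.' (not opp) -> no flip
Dir N: opp run (2,2), next='.' -> no flip
Dir NE: opp run (2,3), next='.' -> no flip
Dir W: first cell '.' (not opp) -> no flip
Dir E: opp run (3,3) capped by B -> flip
Dir SW: first cell '.' (not opp) -> no flip
Dir S: first cell '.' (not opp) -> no flip
Dir SE: first cell 'B' (not opp) -> no flip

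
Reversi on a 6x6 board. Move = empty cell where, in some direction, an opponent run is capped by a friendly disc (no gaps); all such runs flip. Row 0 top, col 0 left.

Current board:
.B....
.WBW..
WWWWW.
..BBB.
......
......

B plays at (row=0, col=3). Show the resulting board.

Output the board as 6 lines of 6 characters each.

Place B at (0,3); scan 8 dirs for brackets.
Dir NW: edge -> no flip
Dir N: edge -> no flip
Dir NE: edge -> no flip
Dir W: first cell '.' (not opp) -> no flip
Dir E: first cell '.' (not opp) -> no flip
Dir SW: first cell 'B' (not opp) -> no flip
Dir S: opp run (1,3) (2,3) capped by B -> flip
Dir SE: first cell '.' (not opp) -> no flip
All flips: (1,3) (2,3)

Answer: .B.B..
.WBB..
WWWBW.
..BBB.
......
......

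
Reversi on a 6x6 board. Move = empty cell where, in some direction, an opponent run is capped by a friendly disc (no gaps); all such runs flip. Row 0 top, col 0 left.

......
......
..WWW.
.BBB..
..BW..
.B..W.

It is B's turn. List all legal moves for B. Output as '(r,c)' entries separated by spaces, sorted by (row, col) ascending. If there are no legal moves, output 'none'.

(1,1): flips 1 -> legal
(1,2): flips 1 -> legal
(1,3): flips 2 -> legal
(1,4): flips 1 -> legal
(1,5): flips 1 -> legal
(2,1): no bracket -> illegal
(2,5): no bracket -> illegal
(3,4): no bracket -> illegal
(3,5): no bracket -> illegal
(4,4): flips 1 -> legal
(4,5): no bracket -> illegal
(5,2): no bracket -> illegal
(5,3): flips 1 -> legal
(5,5): no bracket -> illegal

Answer: (1,1) (1,2) (1,3) (1,4) (1,5) (4,4) (5,3)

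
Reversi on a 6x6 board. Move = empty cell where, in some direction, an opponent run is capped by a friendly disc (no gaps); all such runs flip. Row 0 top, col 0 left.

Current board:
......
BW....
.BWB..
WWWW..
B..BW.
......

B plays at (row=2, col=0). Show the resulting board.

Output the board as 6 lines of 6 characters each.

Place B at (2,0); scan 8 dirs for brackets.
Dir NW: edge -> no flip
Dir N: first cell 'B' (not opp) -> no flip
Dir NE: opp run (1,1), next='.' -> no flip
Dir W: edge -> no flip
Dir E: first cell 'B' (not opp) -> no flip
Dir SW: edge -> no flip
Dir S: opp run (3,0) capped by B -> flip
Dir SE: opp run (3,1), next='.' -> no flip
All flips: (3,0)

Answer: ......
BW....
BBWB..
BWWW..
B..BW.
......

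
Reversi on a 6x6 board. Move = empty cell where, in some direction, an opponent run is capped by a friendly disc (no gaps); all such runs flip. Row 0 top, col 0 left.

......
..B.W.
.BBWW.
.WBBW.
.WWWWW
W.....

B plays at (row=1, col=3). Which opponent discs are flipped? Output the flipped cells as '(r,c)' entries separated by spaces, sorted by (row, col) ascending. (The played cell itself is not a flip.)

Answer: (2,3)

Derivation:
Dir NW: first cell '.' (not opp) -> no flip
Dir N: first cell '.' (not opp) -> no flip
Dir NE: first cell '.' (not opp) -> no flip
Dir W: first cell 'B' (not opp) -> no flip
Dir E: opp run (1,4), next='.' -> no flip
Dir SW: first cell 'B' (not opp) -> no flip
Dir S: opp run (2,3) capped by B -> flip
Dir SE: opp run (2,4), next='.' -> no flip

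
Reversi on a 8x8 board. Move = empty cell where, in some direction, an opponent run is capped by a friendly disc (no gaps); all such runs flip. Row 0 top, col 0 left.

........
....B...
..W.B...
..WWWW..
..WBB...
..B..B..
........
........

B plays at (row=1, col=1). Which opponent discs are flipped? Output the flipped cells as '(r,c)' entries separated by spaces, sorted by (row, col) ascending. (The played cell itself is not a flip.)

Answer: (2,2) (3,3)

Derivation:
Dir NW: first cell '.' (not opp) -> no flip
Dir N: first cell '.' (not opp) -> no flip
Dir NE: first cell '.' (not opp) -> no flip
Dir W: first cell '.' (not opp) -> no flip
Dir E: first cell '.' (not opp) -> no flip
Dir SW: first cell '.' (not opp) -> no flip
Dir S: first cell '.' (not opp) -> no flip
Dir SE: opp run (2,2) (3,3) capped by B -> flip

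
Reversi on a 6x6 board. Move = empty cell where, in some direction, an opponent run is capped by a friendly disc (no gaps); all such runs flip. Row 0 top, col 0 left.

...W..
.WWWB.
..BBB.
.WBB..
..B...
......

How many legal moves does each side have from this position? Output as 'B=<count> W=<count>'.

-- B to move --
(0,0): flips 1 -> legal
(0,1): flips 1 -> legal
(0,2): flips 2 -> legal
(0,4): flips 1 -> legal
(1,0): flips 3 -> legal
(2,0): flips 1 -> legal
(2,1): no bracket -> illegal
(3,0): flips 1 -> legal
(4,0): flips 1 -> legal
(4,1): no bracket -> illegal
B mobility = 8
-- W to move --
(0,4): no bracket -> illegal
(0,5): no bracket -> illegal
(1,5): flips 1 -> legal
(2,1): no bracket -> illegal
(2,5): flips 1 -> legal
(3,4): flips 3 -> legal
(3,5): flips 1 -> legal
(4,1): no bracket -> illegal
(4,3): flips 2 -> legal
(4,4): flips 2 -> legal
(5,1): no bracket -> illegal
(5,2): flips 3 -> legal
(5,3): flips 1 -> legal
W mobility = 8

Answer: B=8 W=8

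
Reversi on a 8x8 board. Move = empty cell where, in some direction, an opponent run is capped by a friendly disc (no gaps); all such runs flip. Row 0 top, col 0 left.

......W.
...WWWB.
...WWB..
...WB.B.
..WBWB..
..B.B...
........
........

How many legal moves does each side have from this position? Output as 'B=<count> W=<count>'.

-- B to move --
(0,2): no bracket -> illegal
(0,3): flips 4 -> legal
(0,4): flips 2 -> legal
(0,5): flips 1 -> legal
(0,7): no bracket -> illegal
(1,2): flips 4 -> legal
(1,7): no bracket -> illegal
(2,2): flips 2 -> legal
(2,6): no bracket -> illegal
(3,1): no bracket -> illegal
(3,2): flips 2 -> legal
(3,5): no bracket -> illegal
(4,1): flips 1 -> legal
(5,1): no bracket -> illegal
(5,3): no bracket -> illegal
(5,5): no bracket -> illegal
B mobility = 7
-- W to move --
(0,5): no bracket -> illegal
(0,7): no bracket -> illegal
(1,7): flips 1 -> legal
(2,6): flips 2 -> legal
(2,7): no bracket -> illegal
(3,2): no bracket -> illegal
(3,5): flips 2 -> legal
(3,7): no bracket -> illegal
(4,1): no bracket -> illegal
(4,6): flips 1 -> legal
(4,7): flips 2 -> legal
(5,1): no bracket -> illegal
(5,3): flips 1 -> legal
(5,5): no bracket -> illegal
(5,6): flips 2 -> legal
(6,1): no bracket -> illegal
(6,2): flips 1 -> legal
(6,3): no bracket -> illegal
(6,4): flips 1 -> legal
(6,5): no bracket -> illegal
W mobility = 9

Answer: B=7 W=9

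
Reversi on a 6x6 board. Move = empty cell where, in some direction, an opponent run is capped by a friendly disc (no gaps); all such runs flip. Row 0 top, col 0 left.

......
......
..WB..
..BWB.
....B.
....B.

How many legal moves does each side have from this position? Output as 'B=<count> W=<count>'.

Answer: B=4 W=6

Derivation:
-- B to move --
(1,1): flips 2 -> legal
(1,2): flips 1 -> legal
(1,3): no bracket -> illegal
(2,1): flips 1 -> legal
(2,4): no bracket -> illegal
(3,1): no bracket -> illegal
(4,2): no bracket -> illegal
(4,3): flips 1 -> legal
B mobility = 4
-- W to move --
(1,2): no bracket -> illegal
(1,3): flips 1 -> legal
(1,4): no bracket -> illegal
(2,1): no bracket -> illegal
(2,4): flips 1 -> legal
(2,5): no bracket -> illegal
(3,1): flips 1 -> legal
(3,5): flips 1 -> legal
(4,1): no bracket -> illegal
(4,2): flips 1 -> legal
(4,3): no bracket -> illegal
(4,5): no bracket -> illegal
(5,3): no bracket -> illegal
(5,5): flips 1 -> legal
W mobility = 6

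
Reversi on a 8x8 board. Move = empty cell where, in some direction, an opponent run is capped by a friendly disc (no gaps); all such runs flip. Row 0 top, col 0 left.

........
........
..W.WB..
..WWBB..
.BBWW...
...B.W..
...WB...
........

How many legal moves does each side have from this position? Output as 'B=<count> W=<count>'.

-- B to move --
(1,1): no bracket -> illegal
(1,2): flips 2 -> legal
(1,3): flips 1 -> legal
(1,4): flips 1 -> legal
(1,5): flips 2 -> legal
(2,1): no bracket -> illegal
(2,3): flips 4 -> legal
(3,1): flips 2 -> legal
(4,5): flips 2 -> legal
(4,6): flips 1 -> legal
(5,2): flips 1 -> legal
(5,4): flips 1 -> legal
(5,6): no bracket -> illegal
(6,2): flips 1 -> legal
(6,5): no bracket -> illegal
(6,6): no bracket -> illegal
(7,2): no bracket -> illegal
(7,3): flips 1 -> legal
(7,4): no bracket -> illegal
B mobility = 12
-- W to move --
(1,4): no bracket -> illegal
(1,5): no bracket -> illegal
(1,6): flips 2 -> legal
(2,3): no bracket -> illegal
(2,6): flips 2 -> legal
(3,0): no bracket -> illegal
(3,1): no bracket -> illegal
(3,6): flips 2 -> legal
(4,0): flips 2 -> legal
(4,5): no bracket -> illegal
(4,6): flips 1 -> legal
(5,0): flips 1 -> legal
(5,1): flips 1 -> legal
(5,2): flips 1 -> legal
(5,4): no bracket -> illegal
(6,2): flips 1 -> legal
(6,5): flips 1 -> legal
(7,3): flips 1 -> legal
(7,4): no bracket -> illegal
(7,5): no bracket -> illegal
W mobility = 11

Answer: B=12 W=11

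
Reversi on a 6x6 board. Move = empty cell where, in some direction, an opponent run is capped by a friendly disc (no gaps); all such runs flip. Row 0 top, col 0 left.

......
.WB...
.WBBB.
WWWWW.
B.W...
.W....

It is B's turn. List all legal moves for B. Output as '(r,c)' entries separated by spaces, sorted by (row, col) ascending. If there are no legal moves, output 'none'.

Answer: (0,0) (1,0) (2,0) (4,1) (4,3) (4,4) (4,5) (5,2)

Derivation:
(0,0): flips 1 -> legal
(0,1): no bracket -> illegal
(0,2): no bracket -> illegal
(1,0): flips 1 -> legal
(2,0): flips 2 -> legal
(2,5): no bracket -> illegal
(3,5): no bracket -> illegal
(4,1): flips 1 -> legal
(4,3): flips 1 -> legal
(4,4): flips 2 -> legal
(4,5): flips 1 -> legal
(5,0): no bracket -> illegal
(5,2): flips 2 -> legal
(5,3): no bracket -> illegal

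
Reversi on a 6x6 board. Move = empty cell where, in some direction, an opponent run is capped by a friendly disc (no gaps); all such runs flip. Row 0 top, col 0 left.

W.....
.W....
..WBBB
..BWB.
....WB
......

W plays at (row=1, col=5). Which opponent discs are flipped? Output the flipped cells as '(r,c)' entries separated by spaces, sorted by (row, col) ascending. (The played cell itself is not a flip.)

Answer: (2,4)

Derivation:
Dir NW: first cell '.' (not opp) -> no flip
Dir N: first cell '.' (not opp) -> no flip
Dir NE: edge -> no flip
Dir W: first cell '.' (not opp) -> no flip
Dir E: edge -> no flip
Dir SW: opp run (2,4) capped by W -> flip
Dir S: opp run (2,5), next='.' -> no flip
Dir SE: edge -> no flip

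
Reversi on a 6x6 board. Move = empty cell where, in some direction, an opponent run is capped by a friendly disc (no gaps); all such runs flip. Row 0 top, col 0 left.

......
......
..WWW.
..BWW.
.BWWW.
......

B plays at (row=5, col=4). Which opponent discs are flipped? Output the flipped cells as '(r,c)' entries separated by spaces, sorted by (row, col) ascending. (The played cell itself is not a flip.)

Dir NW: opp run (4,3) capped by B -> flip
Dir N: opp run (4,4) (3,4) (2,4), next='.' -> no flip
Dir NE: first cell '.' (not opp) -> no flip
Dir W: first cell '.' (not opp) -> no flip
Dir E: first cell '.' (not opp) -> no flip
Dir SW: edge -> no flip
Dir S: edge -> no flip
Dir SE: edge -> no flip

Answer: (4,3)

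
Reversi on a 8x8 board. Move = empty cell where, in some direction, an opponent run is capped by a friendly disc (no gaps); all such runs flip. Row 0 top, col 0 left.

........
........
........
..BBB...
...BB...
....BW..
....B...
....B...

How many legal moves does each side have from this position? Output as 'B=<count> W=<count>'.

Answer: B=3 W=3

Derivation:
-- B to move --
(4,5): no bracket -> illegal
(4,6): flips 1 -> legal
(5,6): flips 1 -> legal
(6,5): no bracket -> illegal
(6,6): flips 1 -> legal
B mobility = 3
-- W to move --
(2,1): no bracket -> illegal
(2,2): flips 2 -> legal
(2,3): no bracket -> illegal
(2,4): no bracket -> illegal
(2,5): no bracket -> illegal
(3,1): no bracket -> illegal
(3,5): no bracket -> illegal
(4,1): no bracket -> illegal
(4,2): no bracket -> illegal
(4,5): no bracket -> illegal
(5,2): no bracket -> illegal
(5,3): flips 1 -> legal
(6,3): no bracket -> illegal
(6,5): no bracket -> illegal
(7,3): flips 1 -> legal
(7,5): no bracket -> illegal
W mobility = 3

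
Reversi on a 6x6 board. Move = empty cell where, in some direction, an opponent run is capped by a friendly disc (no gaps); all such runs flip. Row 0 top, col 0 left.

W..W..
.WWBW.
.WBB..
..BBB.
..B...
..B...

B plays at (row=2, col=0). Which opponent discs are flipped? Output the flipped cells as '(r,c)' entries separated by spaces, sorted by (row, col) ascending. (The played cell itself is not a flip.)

Answer: (2,1)

Derivation:
Dir NW: edge -> no flip
Dir N: first cell '.' (not opp) -> no flip
Dir NE: opp run (1,1), next='.' -> no flip
Dir W: edge -> no flip
Dir E: opp run (2,1) capped by B -> flip
Dir SW: edge -> no flip
Dir S: first cell '.' (not opp) -> no flip
Dir SE: first cell '.' (not opp) -> no flip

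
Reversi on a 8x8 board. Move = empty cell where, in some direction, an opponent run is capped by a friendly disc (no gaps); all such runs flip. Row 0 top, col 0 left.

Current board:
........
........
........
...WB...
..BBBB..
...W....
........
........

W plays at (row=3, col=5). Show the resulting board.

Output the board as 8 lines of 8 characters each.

Place W at (3,5); scan 8 dirs for brackets.
Dir NW: first cell '.' (not opp) -> no flip
Dir N: first cell '.' (not opp) -> no flip
Dir NE: first cell '.' (not opp) -> no flip
Dir W: opp run (3,4) capped by W -> flip
Dir E: first cell '.' (not opp) -> no flip
Dir SW: opp run (4,4) capped by W -> flip
Dir S: opp run (4,5), next='.' -> no flip
Dir SE: first cell '.' (not opp) -> no flip
All flips: (3,4) (4,4)

Answer: ........
........
........
...WWW..
..BBWB..
...W....
........
........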